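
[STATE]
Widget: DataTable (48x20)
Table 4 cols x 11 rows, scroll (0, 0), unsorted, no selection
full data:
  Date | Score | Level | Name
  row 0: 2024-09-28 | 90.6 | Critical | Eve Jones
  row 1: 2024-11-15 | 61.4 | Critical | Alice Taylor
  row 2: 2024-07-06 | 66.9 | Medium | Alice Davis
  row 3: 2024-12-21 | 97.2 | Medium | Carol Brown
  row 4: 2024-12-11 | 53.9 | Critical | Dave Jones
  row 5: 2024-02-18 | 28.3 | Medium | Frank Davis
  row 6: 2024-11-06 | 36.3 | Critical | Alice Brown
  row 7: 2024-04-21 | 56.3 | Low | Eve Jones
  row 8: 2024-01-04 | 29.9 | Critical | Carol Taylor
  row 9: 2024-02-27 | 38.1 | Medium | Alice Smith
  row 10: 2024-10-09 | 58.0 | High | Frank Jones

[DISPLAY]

Date      │Score│Level   │Name                  
──────────┼─────┼────────┼────────────          
2024-09-28│90.6 │Critical│Eve Jones             
2024-11-15│61.4 │Critical│Alice Taylor          
2024-07-06│66.9 │Medium  │Alice Davis           
2024-12-21│97.2 │Medium  │Carol Brown           
2024-12-11│53.9 │Critical│Dave Jones            
2024-02-18│28.3 │Medium  │Frank Davis           
2024-11-06│36.3 │Critical│Alice Brown           
2024-04-21│56.3 │Low     │Eve Jones             
2024-01-04│29.9 │Critical│Carol Taylor          
2024-02-27│38.1 │Medium  │Alice Smith           
2024-10-09│58.0 │High    │Frank Jones           
                                                
                                                
                                                
                                                
                                                
                                                
                                                


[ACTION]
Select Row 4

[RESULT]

Date      │Score│Level   │Name                  
──────────┼─────┼────────┼────────────          
2024-09-28│90.6 │Critical│Eve Jones             
2024-11-15│61.4 │Critical│Alice Taylor          
2024-07-06│66.9 │Medium  │Alice Davis           
2024-12-21│97.2 │Medium  │Carol Brown           
>024-12-11│53.9 │Critical│Dave Jones            
2024-02-18│28.3 │Medium  │Frank Davis           
2024-11-06│36.3 │Critical│Alice Brown           
2024-04-21│56.3 │Low     │Eve Jones             
2024-01-04│29.9 │Critical│Carol Taylor          
2024-02-27│38.1 │Medium  │Alice Smith           
2024-10-09│58.0 │High    │Frank Jones           
                                                
                                                
                                                
                                                
                                                
                                                
                                                


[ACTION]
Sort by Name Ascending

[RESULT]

Date      │Score│Level   │Name       ▲          
──────────┼─────┼────────┼────────────          
2024-11-06│36.3 │Critical│Alice Brown           
2024-07-06│66.9 │Medium  │Alice Davis           
2024-02-27│38.1 │Medium  │Alice Smith           
2024-11-15│61.4 │Critical│Alice Taylor          
>024-12-21│97.2 │Medium  │Carol Brown           
2024-01-04│29.9 │Critical│Carol Taylor          
2024-12-11│53.9 │Critical│Dave Jones            
2024-09-28│90.6 │Critical│Eve Jones             
2024-04-21│56.3 │Low     │Eve Jones             
2024-02-18│28.3 │Medium  │Frank Davis           
2024-10-09│58.0 │High    │Frank Jones           
                                                
                                                
                                                
                                                
                                                
                                                
                                                


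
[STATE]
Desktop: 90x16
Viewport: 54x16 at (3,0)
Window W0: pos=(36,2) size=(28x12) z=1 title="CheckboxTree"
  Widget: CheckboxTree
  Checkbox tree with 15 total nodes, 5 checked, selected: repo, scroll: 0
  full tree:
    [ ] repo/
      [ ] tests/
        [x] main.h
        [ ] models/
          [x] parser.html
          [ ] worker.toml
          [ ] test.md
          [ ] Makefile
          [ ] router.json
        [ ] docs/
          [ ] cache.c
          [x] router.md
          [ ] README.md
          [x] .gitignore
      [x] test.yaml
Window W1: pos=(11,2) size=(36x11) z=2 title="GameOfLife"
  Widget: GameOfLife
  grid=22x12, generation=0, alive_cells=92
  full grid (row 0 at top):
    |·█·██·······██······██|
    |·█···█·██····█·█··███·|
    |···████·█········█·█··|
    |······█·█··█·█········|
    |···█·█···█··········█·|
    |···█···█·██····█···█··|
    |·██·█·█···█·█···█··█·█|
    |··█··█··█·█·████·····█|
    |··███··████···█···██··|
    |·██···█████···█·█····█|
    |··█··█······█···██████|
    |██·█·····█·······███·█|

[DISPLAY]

                                                      
                                                      
        ┏━━━━━━━━━━━━━━━━━━━━━━━━━━━━━━━━━━┓━━━━━━━━━━
        ┃ GameOfLife                       ┃ree       
        ┠──────────────────────────────────┨──────────
        ┃Gen: 0                            ┃          
        ┃······█·█··█·█········            ┃ts/       
        ┃···█·█···█··········█·            ┃ain.h     
        ┃···█···█·██····█···█··            ┃odels/    
        ┃·██·█·█···█·█···█··█·█            ┃ parser.ht
        ┃··█··█··█·█·████·····█            ┃ worker.to
        ┃··███··████···█···██··            ┃ test.md  
        ┗━━━━━━━━━━━━━━━━━━━━━━━━━━━━━━━━━━┛ Makefile 
                                 ┗━━━━━━━━━━━━━━━━━━━━
                                                      
                                                      


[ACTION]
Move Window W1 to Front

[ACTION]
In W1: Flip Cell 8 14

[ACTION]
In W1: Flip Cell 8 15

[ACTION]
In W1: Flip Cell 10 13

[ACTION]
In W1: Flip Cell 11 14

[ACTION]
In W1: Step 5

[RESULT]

                                                      
                                                      
        ┏━━━━━━━━━━━━━━━━━━━━━━━━━━━━━━━━━━┓━━━━━━━━━━
        ┃ GameOfLife                       ┃ree       
        ┠──────────────────────────────────┨──────────
        ┃Gen: 5                            ┃          
        ┃·····█················            ┃ts/       
        ┃····███··█············            ┃ain.h     
        ┃···········█··········            ┃odels/    
        ┃·········████··███·██·            ┃ parser.ht
        ┃··███···█···█··████·█·            ┃ worker.to
        ┃··█··███·········████·            ┃ test.md  
        ┗━━━━━━━━━━━━━━━━━━━━━━━━━━━━━━━━━━┛ Makefile 
                                 ┗━━━━━━━━━━━━━━━━━━━━
                                                      
                                                      


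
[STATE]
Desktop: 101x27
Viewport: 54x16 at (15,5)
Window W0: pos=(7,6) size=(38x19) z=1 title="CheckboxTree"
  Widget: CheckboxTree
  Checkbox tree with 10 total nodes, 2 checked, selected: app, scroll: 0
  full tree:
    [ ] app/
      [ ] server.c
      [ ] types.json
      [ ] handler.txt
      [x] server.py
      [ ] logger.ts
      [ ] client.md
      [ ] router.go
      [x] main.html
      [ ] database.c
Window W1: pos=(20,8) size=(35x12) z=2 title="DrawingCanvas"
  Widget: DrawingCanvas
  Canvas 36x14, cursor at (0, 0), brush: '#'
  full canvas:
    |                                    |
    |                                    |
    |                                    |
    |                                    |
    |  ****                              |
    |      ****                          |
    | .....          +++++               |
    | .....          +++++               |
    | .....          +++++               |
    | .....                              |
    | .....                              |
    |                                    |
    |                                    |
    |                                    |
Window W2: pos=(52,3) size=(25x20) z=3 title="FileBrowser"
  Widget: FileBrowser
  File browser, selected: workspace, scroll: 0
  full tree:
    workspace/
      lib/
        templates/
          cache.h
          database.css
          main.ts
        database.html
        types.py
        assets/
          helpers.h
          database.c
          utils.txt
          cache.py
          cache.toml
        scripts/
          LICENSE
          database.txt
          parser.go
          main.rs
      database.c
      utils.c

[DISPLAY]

                                     ┠────────────────
━━━━━━━━━━━━━━━━━━━━━━━━━━━━━┓       ┃> [-] workspace/
oxTree                       ┃       ┃    [+] lib/    
─────┏━━━━━━━━━━━━━━━━━━━━━━━━━━━━━━━┃    database.c  
p/   ┃ DrawingCanvas                 ┃    utils.c     
serve┠───────────────────────────────┃                
types┃+                              ┃                
handl┃                               ┃                
serve┃                               ┃                
logge┃                               ┃                
clien┃  ****                         ┃                
route┃      ****                     ┃                
main.┃ .....          +++++          ┃                
datab┃ .....          +++++          ┃                
     ┗━━━━━━━━━━━━━━━━━━━━━━━━━━━━━━━┃                
                             ┃       ┃                


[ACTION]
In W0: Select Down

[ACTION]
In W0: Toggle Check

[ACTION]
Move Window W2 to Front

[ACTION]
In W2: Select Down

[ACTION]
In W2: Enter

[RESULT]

                                     ┠────────────────
━━━━━━━━━━━━━━━━━━━━━━━━━━━━━┓       ┃  [-] workspace/
oxTree                       ┃       ┃  > [-] lib/    
─────┏━━━━━━━━━━━━━━━━━━━━━━━━━━━━━━━┃      [+] templa
p/   ┃ DrawingCanvas                 ┃      database.h
serve┠───────────────────────────────┃      types.py  
types┃+                              ┃      [+] assets
handl┃                               ┃      [+] script
serve┃                               ┃    database.c  
logge┃                               ┃    utils.c     
clien┃  ****                         ┃                
route┃      ****                     ┃                
main.┃ .....          +++++          ┃                
datab┃ .....          +++++          ┃                
     ┗━━━━━━━━━━━━━━━━━━━━━━━━━━━━━━━┃                
                             ┃       ┃                


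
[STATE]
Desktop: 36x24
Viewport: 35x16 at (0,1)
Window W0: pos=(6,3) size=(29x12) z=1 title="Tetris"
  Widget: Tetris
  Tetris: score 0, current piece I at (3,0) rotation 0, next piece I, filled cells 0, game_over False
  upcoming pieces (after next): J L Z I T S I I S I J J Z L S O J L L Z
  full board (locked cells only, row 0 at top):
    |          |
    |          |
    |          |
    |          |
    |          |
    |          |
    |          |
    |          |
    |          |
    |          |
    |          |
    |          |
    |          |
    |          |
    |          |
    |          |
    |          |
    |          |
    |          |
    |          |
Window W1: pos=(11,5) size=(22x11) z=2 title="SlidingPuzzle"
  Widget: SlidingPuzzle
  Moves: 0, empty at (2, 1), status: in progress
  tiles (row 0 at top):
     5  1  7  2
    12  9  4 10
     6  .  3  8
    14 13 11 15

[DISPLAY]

                                   
                                   
      ┏━━━━━━━━━━━━━━━━━━━━━━━━━━━┓
      ┃ Tetris                    ┃
      ┠────┏━━━━━━━━━━━━━━━━━━━━┓─┨
      ┃    ┃ SlidingPuzzle      ┃ ┃
      ┃    ┠────────────────────┨ ┃
      ┃    ┃┌────┬────┬────┬────┃ ┃
      ┃    ┃│  5 │  1 │  7 │  2 ┃ ┃
      ┃    ┃├────┼────┼────┼────┃ ┃
      ┃    ┃│ 12 │  9 │  4 │ 10 ┃ ┃
      ┃    ┃├────┼────┼────┼────┃ ┃
      ┃    ┃│  6 │    │  3 │  8 ┃ ┃
      ┗━━━━┃├────┼────┼────┼────┃━┛
           ┗━━━━━━━━━━━━━━━━━━━━┛  
                                   


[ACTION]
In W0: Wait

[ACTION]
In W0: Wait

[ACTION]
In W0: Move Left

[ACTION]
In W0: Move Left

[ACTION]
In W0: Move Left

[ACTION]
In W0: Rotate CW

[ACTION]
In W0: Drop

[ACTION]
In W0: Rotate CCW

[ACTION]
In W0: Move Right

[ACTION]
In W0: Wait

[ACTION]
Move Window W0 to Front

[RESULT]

                                   
                                   
      ┏━━━━━━━━━━━━━━━━━━━━━━━━━━━┓
      ┃ Tetris                    ┃
      ┠───────────────────────────┨
      ┃          │Next:           ┃
      ┃          │████            ┃
      ┃          │                ┃
      ┃          │                ┃
      ┃          │                ┃
      ┃          │                ┃
      ┃          │Score:          ┃
      ┃          │0               ┃
      ┗━━━━━━━━━━━━━━━━━━━━━━━━━━━┛
           ┗━━━━━━━━━━━━━━━━━━━━┛  
                                   


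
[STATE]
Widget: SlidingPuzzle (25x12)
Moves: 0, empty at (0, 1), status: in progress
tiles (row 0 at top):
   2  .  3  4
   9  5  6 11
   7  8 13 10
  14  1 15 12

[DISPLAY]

┌────┬────┬────┬────┐    
│  2 │    │  3 │  4 │    
├────┼────┼────┼────┤    
│  9 │  5 │  6 │ 11 │    
├────┼────┼────┼────┤    
│  7 │  8 │ 13 │ 10 │    
├────┼────┼────┼────┤    
│ 14 │  1 │ 15 │ 12 │    
└────┴────┴────┴────┘    
Moves: 0                 
                         
                         


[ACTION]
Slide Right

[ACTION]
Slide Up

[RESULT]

┌────┬────┬────┬────┐    
│  9 │  2 │  3 │  4 │    
├────┼────┼────┼────┤    
│    │  5 │  6 │ 11 │    
├────┼────┼────┼────┤    
│  7 │  8 │ 13 │ 10 │    
├────┼────┼────┼────┤    
│ 14 │  1 │ 15 │ 12 │    
└────┴────┴────┴────┘    
Moves: 2                 
                         
                         


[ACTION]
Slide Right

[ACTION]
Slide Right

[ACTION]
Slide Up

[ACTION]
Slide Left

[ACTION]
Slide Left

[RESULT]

┌────┬────┬────┬────┐    
│  9 │  2 │  3 │  4 │    
├────┼────┼────┼────┤    
│  7 │  5 │  6 │ 11 │    
├────┼────┼────┼────┤    
│  8 │ 13 │    │ 10 │    
├────┼────┼────┼────┤    
│ 14 │  1 │ 15 │ 12 │    
└────┴────┴────┴────┘    
Moves: 5                 
                         
                         


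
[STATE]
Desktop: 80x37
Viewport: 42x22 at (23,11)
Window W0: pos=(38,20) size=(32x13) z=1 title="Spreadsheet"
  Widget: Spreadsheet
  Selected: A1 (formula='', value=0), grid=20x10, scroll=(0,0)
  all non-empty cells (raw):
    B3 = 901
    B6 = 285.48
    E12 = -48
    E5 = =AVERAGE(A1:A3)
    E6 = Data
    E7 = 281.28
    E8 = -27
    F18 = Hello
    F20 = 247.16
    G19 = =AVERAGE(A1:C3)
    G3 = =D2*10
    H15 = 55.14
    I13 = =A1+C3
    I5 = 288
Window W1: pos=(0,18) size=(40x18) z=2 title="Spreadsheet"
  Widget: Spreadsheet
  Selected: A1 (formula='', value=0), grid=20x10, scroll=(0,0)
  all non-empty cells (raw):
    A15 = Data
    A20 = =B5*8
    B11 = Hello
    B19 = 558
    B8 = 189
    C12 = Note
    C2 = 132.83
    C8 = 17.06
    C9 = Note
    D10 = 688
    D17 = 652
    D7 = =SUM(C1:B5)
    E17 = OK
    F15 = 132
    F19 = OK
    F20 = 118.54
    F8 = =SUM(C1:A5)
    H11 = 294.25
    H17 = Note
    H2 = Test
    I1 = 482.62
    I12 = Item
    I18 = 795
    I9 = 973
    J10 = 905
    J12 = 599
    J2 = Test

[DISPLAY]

                                          
                                          
                                          
                                          
                                          
                                          
                                          
━━━━━━━━━━━━━━━━┓                         
                ┃                         
────────────────┨━━━━━━━━━━━━━━━━━━━━━━━━━
                ┃Spreadsheet              
 C       D      ┃─────────────────────────
----------------┃1:                       
     0       0  ┃      A       B       C  
132.83       0  ┃-------------------------
     0       0  ┃ 1      [0]       0      
     0       0  ┃ 2        0       0      
     0       0  ┃ 3        0     901      
     0       0  ┃ 4        0       0      
     0  132.83  ┃ 5        0       0      
 17.06       0  ┃ 6        0  285.48      
te           0  ┃━━━━━━━━━━━━━━━━━━━━━━━━━


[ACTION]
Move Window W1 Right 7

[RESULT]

                                          
                                          
                                          
                                          
                                          
                                          
                                          
━━━━━━━━━━━━━━━━━━━━━━━┓                  
                       ┃                  
───────────────────────┨━━━━━━━━━━━━━━━━━━
                       ┃heet              
B       C       D      ┃──────────────────
-----------------------┃                  
    0       0       0  ┃       B       C  
    0  132.83       0  ┃------------------
    0       0       0  ┃ [0]       0      
    0       0       0  ┃   0       0      
    0       0       0  ┃   0     901      
    0       0       0  ┃   0       0      
    0       0  132.83  ┃   0       0      
  189   17.06       0  ┃   0  285.48      
    0Note           0  ┃━━━━━━━━━━━━━━━━━━


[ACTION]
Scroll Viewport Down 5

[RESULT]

                                          
                                          
                                          
━━━━━━━━━━━━━━━━━━━━━━━┓                  
                       ┃                  
───────────────────────┨━━━━━━━━━━━━━━━━━━
                       ┃heet              
B       C       D      ┃──────────────────
-----------------------┃                  
    0       0       0  ┃       B       C  
    0  132.83       0  ┃------------------
    0       0       0  ┃ [0]       0      
    0       0       0  ┃   0       0      
    0       0       0  ┃   0     901      
    0       0       0  ┃   0       0      
    0       0  132.83  ┃   0       0      
  189   17.06       0  ┃   0  285.48      
    0Note           0  ┃━━━━━━━━━━━━━━━━━━
    0       0     688  ┃                  
lo          0       0  ┃                  
━━━━━━━━━━━━━━━━━━━━━━━┛                  
                                          


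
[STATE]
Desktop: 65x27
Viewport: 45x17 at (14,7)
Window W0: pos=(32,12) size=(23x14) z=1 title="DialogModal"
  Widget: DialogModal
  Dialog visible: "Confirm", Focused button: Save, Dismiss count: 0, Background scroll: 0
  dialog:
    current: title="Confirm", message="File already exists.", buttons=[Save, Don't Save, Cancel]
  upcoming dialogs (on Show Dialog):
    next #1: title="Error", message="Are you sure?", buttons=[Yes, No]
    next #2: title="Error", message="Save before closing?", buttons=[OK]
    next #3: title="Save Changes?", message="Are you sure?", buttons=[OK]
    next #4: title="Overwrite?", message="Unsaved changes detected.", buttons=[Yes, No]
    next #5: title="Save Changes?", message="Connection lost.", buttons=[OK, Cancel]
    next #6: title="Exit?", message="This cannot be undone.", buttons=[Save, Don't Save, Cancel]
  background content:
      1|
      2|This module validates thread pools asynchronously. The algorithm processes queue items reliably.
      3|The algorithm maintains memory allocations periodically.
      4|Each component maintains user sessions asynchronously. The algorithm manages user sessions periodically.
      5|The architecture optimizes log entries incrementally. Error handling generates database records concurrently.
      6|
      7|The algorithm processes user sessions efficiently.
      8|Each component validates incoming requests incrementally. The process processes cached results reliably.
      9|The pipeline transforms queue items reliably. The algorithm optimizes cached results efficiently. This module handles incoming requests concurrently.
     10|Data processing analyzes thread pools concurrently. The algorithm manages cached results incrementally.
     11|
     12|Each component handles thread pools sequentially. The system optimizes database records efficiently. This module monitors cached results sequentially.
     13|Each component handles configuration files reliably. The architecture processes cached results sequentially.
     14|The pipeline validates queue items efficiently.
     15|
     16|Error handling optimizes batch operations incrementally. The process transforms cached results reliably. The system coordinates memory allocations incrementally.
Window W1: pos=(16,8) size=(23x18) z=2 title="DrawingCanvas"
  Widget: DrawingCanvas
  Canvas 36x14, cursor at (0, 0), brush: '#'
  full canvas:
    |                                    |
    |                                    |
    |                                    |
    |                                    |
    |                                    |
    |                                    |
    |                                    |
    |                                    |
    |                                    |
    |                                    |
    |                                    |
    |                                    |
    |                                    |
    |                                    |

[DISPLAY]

                                             
  ┏━━━━━━━━━━━━━━━━━━━━━┓                    
  ┃ DrawingCanvas       ┃                    
  ┠─────────────────────┨                    
  ┃+                    ┃                    
  ┃                     ┃━━━━━━━━━━━━━━━┓    
  ┃                     ┃gModal         ┃    
  ┃                     ┃───────────────┨    
  ┃                     ┃               ┃    
  ┃                     ┃odule validates┃    
  ┃                     ┃────────────┐ai┃    
  ┃                     ┃ Confirm    │ta┃    
  ┃                     ┃e already ex│ti┃    
  ┃                     ┃ve]  Don't S│  ┃    
  ┃                     ┃────────────┘ss┃    
  ┃                     ┃omponent valida┃    
  ┃                     ┃peline transfor┃    


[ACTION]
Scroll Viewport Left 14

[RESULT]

                                             
                ┏━━━━━━━━━━━━━━━━━━━━━┓      
                ┃ DrawingCanvas       ┃      
                ┠─────────────────────┨      
                ┃+                    ┃      
                ┃                     ┃━━━━━━
                ┃                     ┃gModal
                ┃                     ┃──────
                ┃                     ┃      
                ┃                     ┃odule 
                ┃                     ┃──────
                ┃                     ┃ Confi
                ┃                     ┃e alre
                ┃                     ┃ve]  D
                ┃                     ┃──────
                ┃                     ┃ompone
                ┃                     ┃peline


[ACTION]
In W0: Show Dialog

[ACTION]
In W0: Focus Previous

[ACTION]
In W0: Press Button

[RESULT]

                                             
                ┏━━━━━━━━━━━━━━━━━━━━━┓      
                ┃ DrawingCanvas       ┃      
                ┠─────────────────────┨      
                ┃+                    ┃      
                ┃                     ┃━━━━━━
                ┃                     ┃gModal
                ┃                     ┃──────
                ┃                     ┃      
                ┃                     ┃odule 
                ┃                     ┃gorith
                ┃                     ┃ompone
                ┃                     ┃chitec
                ┃                     ┃      
                ┃                     ┃gorith
                ┃                     ┃ompone
                ┃                     ┃peline


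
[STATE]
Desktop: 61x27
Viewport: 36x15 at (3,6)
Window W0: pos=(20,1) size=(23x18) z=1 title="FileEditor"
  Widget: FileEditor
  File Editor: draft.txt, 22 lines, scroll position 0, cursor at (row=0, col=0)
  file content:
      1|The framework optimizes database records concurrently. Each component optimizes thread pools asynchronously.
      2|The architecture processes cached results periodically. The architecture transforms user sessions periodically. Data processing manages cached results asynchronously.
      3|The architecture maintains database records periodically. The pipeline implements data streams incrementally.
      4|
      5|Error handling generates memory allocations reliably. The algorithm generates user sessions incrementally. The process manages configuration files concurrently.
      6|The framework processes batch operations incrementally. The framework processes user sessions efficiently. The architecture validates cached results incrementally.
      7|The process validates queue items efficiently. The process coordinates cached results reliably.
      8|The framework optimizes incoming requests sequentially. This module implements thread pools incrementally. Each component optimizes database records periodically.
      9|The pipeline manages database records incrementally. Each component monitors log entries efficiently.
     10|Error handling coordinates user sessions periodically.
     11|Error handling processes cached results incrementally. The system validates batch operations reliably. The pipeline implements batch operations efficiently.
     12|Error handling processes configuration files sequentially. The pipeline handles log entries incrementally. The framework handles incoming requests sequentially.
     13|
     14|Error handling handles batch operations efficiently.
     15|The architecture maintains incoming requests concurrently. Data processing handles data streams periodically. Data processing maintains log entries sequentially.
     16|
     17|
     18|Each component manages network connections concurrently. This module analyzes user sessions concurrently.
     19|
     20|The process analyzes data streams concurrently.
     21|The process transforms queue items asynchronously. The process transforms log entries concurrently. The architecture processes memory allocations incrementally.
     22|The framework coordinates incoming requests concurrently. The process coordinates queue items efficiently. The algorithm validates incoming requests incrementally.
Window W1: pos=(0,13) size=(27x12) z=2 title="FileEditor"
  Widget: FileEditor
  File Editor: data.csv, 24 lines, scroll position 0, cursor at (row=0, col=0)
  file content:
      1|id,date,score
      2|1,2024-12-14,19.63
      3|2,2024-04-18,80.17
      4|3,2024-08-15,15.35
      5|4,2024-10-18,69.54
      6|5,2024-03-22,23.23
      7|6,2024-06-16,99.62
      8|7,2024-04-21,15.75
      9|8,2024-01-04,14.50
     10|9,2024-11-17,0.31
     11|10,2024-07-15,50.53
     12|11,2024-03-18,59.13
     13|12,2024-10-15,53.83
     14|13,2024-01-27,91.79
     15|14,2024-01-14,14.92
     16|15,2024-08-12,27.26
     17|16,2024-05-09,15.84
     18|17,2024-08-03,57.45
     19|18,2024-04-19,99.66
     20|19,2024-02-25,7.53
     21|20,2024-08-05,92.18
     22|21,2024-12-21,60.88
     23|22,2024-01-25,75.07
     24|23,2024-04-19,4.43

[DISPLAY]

                 ┃The architecture m
                 ┃                  
                 ┃Error handling gen
                 ┃The framework proc
                 ┃The process valida
                 ┃The framework opti
                 ┃The pipeline manag
━━━━━━━━━━━━━━━━━━━━━━━┓handling coo
ileEditor              ┃handling pro
───────────────────────┨handling pro
,date,score           ▲┃            
2024-12-14,19.63      █┃handling han
2024-04-18,80.17      ░┃━━━━━━━━━━━━
2024-08-15,15.35      ░┃            
2024-10-18,69.54      ░┃            


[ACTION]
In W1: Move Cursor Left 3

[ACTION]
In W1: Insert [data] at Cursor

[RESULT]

                 ┃The architecture m
                 ┃                  
                 ┃Error handling gen
                 ┃The framework proc
                 ┃The process valida
                 ┃The framework opti
                 ┃The pipeline manag
━━━━━━━━━━━━━━━━━━━━━━━┓handling coo
ileEditor              ┃handling pro
───────────────────────┨handling pro
ta█d,date,score       ▲┃            
2024-12-14,19.63      █┃handling han
2024-04-18,80.17      ░┃━━━━━━━━━━━━
2024-08-15,15.35      ░┃            
2024-10-18,69.54      ░┃            


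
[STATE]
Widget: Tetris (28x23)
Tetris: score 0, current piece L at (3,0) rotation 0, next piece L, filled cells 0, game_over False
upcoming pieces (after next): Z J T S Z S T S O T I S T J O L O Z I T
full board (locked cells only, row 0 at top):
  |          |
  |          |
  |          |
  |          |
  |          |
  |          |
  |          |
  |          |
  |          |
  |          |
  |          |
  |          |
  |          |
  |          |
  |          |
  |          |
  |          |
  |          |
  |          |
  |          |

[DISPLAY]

     ▒    │Next:            
   ▒▒▒    │  ▒              
          │▒▒▒              
          │                 
          │                 
          │                 
          │Score:           
          │0                
          │                 
          │                 
          │                 
          │                 
          │                 
          │                 
          │                 
          │                 
          │                 
          │                 
          │                 
          │                 
          │                 
          │                 
          │                 


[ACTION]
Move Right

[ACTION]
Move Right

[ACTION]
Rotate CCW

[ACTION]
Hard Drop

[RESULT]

     ▒    │Next:            
   ▒▒▒    │▓▓               
          │ ▓▓              
          │                 
          │                 
          │                 
          │Score:           
          │0                
          │                 
          │                 
          │                 
          │                 
          │                 
          │                 
          │                 
          │                 
          │                 
     ▒▒   │                 
      ▒   │                 
      ▒   │                 
          │                 
          │                 
          │                 


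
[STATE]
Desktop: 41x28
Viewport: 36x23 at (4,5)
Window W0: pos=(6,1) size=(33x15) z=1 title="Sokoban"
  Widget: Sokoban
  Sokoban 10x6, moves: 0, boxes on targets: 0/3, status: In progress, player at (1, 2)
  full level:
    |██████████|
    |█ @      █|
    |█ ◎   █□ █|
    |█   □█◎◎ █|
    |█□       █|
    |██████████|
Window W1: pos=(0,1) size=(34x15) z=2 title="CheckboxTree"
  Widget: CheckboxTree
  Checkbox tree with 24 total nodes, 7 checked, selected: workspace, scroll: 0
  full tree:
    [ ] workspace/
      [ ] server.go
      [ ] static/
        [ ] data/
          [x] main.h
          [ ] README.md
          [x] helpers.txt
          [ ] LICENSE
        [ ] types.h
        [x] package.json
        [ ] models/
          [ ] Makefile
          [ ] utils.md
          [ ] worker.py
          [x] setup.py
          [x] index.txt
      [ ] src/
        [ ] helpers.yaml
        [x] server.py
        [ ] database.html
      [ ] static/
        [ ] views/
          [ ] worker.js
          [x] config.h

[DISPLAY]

[ ] server.go                ┃    ┃ 
[-] static/                  ┃    ┃ 
  [-] data/                  ┃    ┃ 
    [x] main.h               ┃    ┃ 
    [ ] README.md            ┃    ┃ 
    [x] helpers.txt          ┃    ┃ 
    [ ] LICENSE              ┃    ┃ 
  [ ] types.h                ┃    ┃ 
  [x] package.json           ┃    ┃ 
  [-] models/                ┃    ┃ 
━━━━━━━━━━━━━━━━━━━━━━━━━━━━━┛━━━━┛ 
                                    
                                    
                                    
                                    
                                    
                                    
                                    
                                    
                                    
                                    
                                    
                                    


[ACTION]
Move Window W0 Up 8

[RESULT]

[ ] server.go                ┃    ┃ 
[-] static/                  ┃    ┃ 
  [-] data/                  ┃    ┃ 
    [x] main.h               ┃    ┃ 
    [ ] README.md            ┃    ┃ 
    [x] helpers.txt          ┃    ┃ 
    [ ] LICENSE              ┃    ┃ 
  [ ] types.h                ┃    ┃ 
  [x] package.json           ┃    ┃ 
  [-] models/                ┃━━━━┛ 
━━━━━━━━━━━━━━━━━━━━━━━━━━━━━┛      
                                    
                                    
                                    
                                    
                                    
                                    
                                    
                                    
                                    
                                    
                                    
                                    


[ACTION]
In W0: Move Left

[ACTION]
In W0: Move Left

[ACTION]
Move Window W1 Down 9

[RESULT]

  ┃█ ◎   █□ █                     ┃ 
  ┃█   □█◎◎ █                     ┃ 
  ┃█□       █                     ┃ 
  ┃██████████                     ┃ 
  ┃Moves: 1  0/3                  ┃ 
━━━━━━━━━━━━━━━━━━━━━━━━━━━━━┓    ┃ 
eckboxTree                   ┃    ┃ 
─────────────────────────────┨    ┃ 
] workspace/                 ┃    ┃ 
[ ] server.go                ┃━━━━┛ 
[-] static/                  ┃      
  [-] data/                  ┃      
    [x] main.h               ┃      
    [ ] README.md            ┃      
    [x] helpers.txt          ┃      
    [ ] LICENSE              ┃      
  [ ] types.h                ┃      
  [x] package.json           ┃      
  [-] models/                ┃      
━━━━━━━━━━━━━━━━━━━━━━━━━━━━━┛      
                                    
                                    
                                    


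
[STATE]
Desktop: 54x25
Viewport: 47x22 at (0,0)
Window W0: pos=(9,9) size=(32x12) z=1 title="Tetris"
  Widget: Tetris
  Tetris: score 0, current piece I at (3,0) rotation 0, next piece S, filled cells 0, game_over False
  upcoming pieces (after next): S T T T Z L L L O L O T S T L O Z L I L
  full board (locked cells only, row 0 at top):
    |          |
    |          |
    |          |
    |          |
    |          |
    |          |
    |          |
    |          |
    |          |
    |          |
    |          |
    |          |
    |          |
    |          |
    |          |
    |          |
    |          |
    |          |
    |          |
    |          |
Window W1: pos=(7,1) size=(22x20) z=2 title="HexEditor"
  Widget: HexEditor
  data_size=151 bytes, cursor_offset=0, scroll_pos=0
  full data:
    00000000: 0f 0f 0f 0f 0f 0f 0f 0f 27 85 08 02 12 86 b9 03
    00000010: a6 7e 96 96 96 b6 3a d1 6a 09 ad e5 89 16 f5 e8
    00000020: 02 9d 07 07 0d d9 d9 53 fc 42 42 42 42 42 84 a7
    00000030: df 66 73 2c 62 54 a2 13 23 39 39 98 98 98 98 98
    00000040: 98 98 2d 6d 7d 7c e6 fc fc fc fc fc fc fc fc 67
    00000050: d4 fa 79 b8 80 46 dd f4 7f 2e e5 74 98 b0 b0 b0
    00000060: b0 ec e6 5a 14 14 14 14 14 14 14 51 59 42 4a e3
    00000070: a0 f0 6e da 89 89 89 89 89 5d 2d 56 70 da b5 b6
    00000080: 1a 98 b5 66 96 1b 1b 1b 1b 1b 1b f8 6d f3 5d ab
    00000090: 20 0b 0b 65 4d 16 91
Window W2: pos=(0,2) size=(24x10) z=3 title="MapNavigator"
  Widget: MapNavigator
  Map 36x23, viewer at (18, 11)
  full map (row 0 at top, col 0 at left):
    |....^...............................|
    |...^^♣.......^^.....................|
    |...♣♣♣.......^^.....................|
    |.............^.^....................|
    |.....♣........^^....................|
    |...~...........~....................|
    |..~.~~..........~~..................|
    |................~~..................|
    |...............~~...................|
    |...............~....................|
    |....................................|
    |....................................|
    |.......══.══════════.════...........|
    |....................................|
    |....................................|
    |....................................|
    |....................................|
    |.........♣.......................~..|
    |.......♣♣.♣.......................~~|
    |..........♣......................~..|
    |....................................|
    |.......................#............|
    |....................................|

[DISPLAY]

                                               
       ┏━━━━━━━━━━━━━━━━━━━━┓                  
┏━━━━━━━━━━━━━━━━━━━━━━┓    ┃                  
┃ MapNavigator         ┃────┨                  
┠──────────────────────┨0f 0┃                  
┃........~~............┃96 9┃                  
┃........~.............┃07 0┃                  
┃......................┃73 2┃                  
┃...........@..........┃2d 6┃                  
┃══.══════════.════....┃79 b┃━━━━━━━━━━━┓      
┃......................┃e6 5┃           ┃      
┗━━━━━━━━━━━━━━━━━━━━━━┛6e d┃───────────┨      
       ┃00000080  1a 98 b5 6┃           ┃      
       ┃00000090  20 0b 0b 6┃           ┃      
       ┃                    ┃           ┃      
       ┃                    ┃           ┃      
       ┃                    ┃           ┃      
       ┃                    ┃           ┃      
       ┃                    ┃           ┃      
       ┃                    ┃           ┃      
       ┗━━━━━━━━━━━━━━━━━━━━┛━━━━━━━━━━━┛      
                                               


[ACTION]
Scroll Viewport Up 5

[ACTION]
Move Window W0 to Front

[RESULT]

                                               
       ┏━━━━━━━━━━━━━━━━━━━━┓                  
┏━━━━━━━━━━━━━━━━━━━━━━┓    ┃                  
┃ MapNavigator         ┃────┨                  
┠──────────────────────┨0f 0┃                  
┃........~~............┃96 9┃                  
┃........~.............┃07 0┃                  
┃......................┃73 2┃                  
┃...........@..........┃2d 6┃                  
┃══.═════┏━━━━━━━━━━━━━━━━━━━━━━━━━━━━━━┓      
┃........┃ Tetris                       ┃      
┗━━━━━━━━┠──────────────────────────────┨      
       ┃0┃          │Next:              ┃      
       ┃0┃          │ ░░                ┃      
       ┃ ┃          │░░                 ┃      
       ┃ ┃          │                   ┃      
       ┃ ┃          │                   ┃      
       ┃ ┃          │                   ┃      
       ┃ ┃          │Score:             ┃      
       ┃ ┃          │0                  ┃      
       ┗━┗━━━━━━━━━━━━━━━━━━━━━━━━━━━━━━┛      
                                               
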